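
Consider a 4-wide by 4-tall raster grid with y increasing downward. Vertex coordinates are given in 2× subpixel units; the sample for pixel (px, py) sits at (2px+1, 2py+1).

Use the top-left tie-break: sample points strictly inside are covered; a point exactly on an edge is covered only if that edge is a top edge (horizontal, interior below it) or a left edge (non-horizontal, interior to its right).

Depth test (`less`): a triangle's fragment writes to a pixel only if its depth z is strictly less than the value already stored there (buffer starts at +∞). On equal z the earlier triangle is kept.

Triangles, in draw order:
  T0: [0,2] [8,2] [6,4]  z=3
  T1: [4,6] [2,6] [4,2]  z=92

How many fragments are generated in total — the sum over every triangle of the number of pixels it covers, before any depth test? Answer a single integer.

T0:
  2·area = 16
  edge (0, 2)→(8, 2): d=(8,0) top-left  bias=+0
  edge (8, 2)→(6, 4): d=(-2,2) right/bottom  bias=-1
  edge (6, 4)→(0, 2): d=(-6,-2) top-left  bias=+0
    (1,1)@(3, 3): e=[8,8,0] → █  [on edge]
    (2,1)@(5, 3): e=[8,4,4] → █
    (3,1)@(7, 3): e=[8,0,8] → ·  [on edge]
    (1,2)@(3, 5): e=[24,4,-12] → ·
    (2,2)@(5, 5): e=[24,0,-8] → ·  [on edge]
    (1,3)@(3, 7): e=[40,0,-24] → ·  [on edge]
  covered (2 px):
    · · · ·
    · █ █ ·
    · · · ·
    · · · ·
T1:
  2·area = 8
  edge (4, 6)→(2, 6): d=(-2,0) right/bottom  bias=-1
  edge (2, 6)→(4, 2): d=(2,-4) top-left  bias=+0
  edge (4, 2)→(4, 6): d=(0,4) right/bottom  bias=-1
    (1,2)@(3, 5): e=[2,2,4] → █
    (2,2)@(5, 5): e=[2,10,-4] → ·
    (1,3)@(3, 7): e=[-2,6,4] → ·
  covered (1 px):
    · · · ·
    · · · ·
    · █ · ·
    · · · ·

Final: 3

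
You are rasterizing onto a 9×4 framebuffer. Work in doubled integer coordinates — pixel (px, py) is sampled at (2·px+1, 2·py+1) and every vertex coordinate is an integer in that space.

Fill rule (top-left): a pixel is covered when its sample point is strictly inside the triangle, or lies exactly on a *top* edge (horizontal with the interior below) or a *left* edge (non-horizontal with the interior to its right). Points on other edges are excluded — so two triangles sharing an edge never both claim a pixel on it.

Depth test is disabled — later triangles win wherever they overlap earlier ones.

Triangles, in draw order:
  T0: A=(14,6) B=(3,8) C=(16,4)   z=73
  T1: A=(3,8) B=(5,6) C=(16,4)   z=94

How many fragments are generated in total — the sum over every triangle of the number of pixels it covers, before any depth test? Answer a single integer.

T0:
  2·area = 18
  edge (14, 6)→(3, 8): d=(-11,2) right/bottom  bias=-1
  edge (3, 8)→(16, 4): d=(13,-4) top-left  bias=+0
  edge (16, 4)→(14, 6): d=(-2,2) right/bottom  bias=-1
    (8,1)@(17, 3): e=[27,-9,0] → ·  [on edge]
    (6,2)@(13, 5): e=[13,1,4] → █
    (7,2)@(15, 5): e=[9,9,0] → ·  [on edge]
    (3,3)@(7, 7): e=[3,3,12] → █
    (4,3)@(9, 7): e=[-1,11,8] → ·
    (6,3)@(13, 7): e=[-9,27,0] → ·  [on edge]
  covered (2 px):
    · · · · · · · · ·
    · · · · · · · · ·
    · · · · · · █ · ·
    · · · █ · · · · ·
T1:
  2·area = 18
  edge (3, 8)→(5, 6): d=(2,-2) top-left  bias=+0
  edge (5, 6)→(16, 4): d=(11,-2) top-left  bias=+0
  edge (16, 4)→(3, 8): d=(-13,4) right/bottom  bias=-1
    (5,2)@(11, 5): e=[10,1,7] → █
    (6,2)@(13, 5): e=[14,5,-1] → ·
    (2,3)@(5, 7): e=[2,11,5] → █
    (3,3)@(7, 7): e=[6,15,-3] → ·
    (5,3)@(11, 7): e=[14,23,-19] → ·
  covered (2 px):
    · · · · · · · · ·
    · · · · · · · · ·
    · · · · · █ · · ·
    · · █ · · · · · ·

Result: 4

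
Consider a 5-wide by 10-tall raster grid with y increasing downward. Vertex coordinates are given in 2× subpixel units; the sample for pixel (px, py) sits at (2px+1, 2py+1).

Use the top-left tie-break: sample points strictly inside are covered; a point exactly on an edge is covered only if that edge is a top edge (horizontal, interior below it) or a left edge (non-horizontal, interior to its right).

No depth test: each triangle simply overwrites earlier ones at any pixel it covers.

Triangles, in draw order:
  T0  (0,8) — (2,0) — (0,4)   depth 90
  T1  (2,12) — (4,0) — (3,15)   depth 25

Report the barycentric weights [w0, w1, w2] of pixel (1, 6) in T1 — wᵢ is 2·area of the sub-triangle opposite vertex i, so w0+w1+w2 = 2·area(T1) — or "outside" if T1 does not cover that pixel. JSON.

T0:
  2·area = 8  (B↔C swapped to make it positive)
  edge (0, 8)→(0, 4): d=(0,-4) top-left  bias=+0
  edge (0, 4)→(2, 0): d=(2,-4) top-left  bias=+0
  edge (2, 0)→(0, 8): d=(-2,8) right/bottom  bias=-1
    (0,1)@(1, 3): e=[4,2,2] → █
    (1,1)@(3, 3): e=[12,10,-14] → ·
    (0,2)@(1, 5): e=[4,6,-2] → ·
  covered (1 px):
    · · · · ·
    █ · · · ·
    · · · · ·
    · · · · ·
    · · · · ·
    · · · · ·
    · · · · ·
    · · · · ·
    · · · · ·
    · · · · ·
T1:
  2·area = 18
  edge (2, 12)→(4, 0): d=(2,-12) top-left  bias=+0
  edge (4, 0)→(3, 15): d=(-1,15) right/bottom  bias=-1
  edge (3, 15)→(2, 12): d=(-1,-3) top-left  bias=+0
    (1,3)@(3, 7): e=[2,8,8] → █
    (2,3)@(5, 7): e=[26,-22,14] → ·
    (0,4)@(1, 9): e=[-18,36,0] → ·  [on edge]
    (1,4)@(3, 9): e=[6,6,6] → █
    (2,4)@(5, 9): e=[30,-24,12] → ·
    (1,5)@(3, 11): e=[10,4,4] → █
    (2,5)@(5, 11): e=[34,-26,10] → ·
    (1,6)@(3, 13): e=[14,2,2] → █
    (2,6)@(5, 13): e=[38,-28,8] → ·
    (1,7)@(3, 15): e=[18,0,0] → ·  [on edge]
  covered (4 px):
    · · · · ·
    · · · · ·
    · · · · ·
    · █ · · ·
    · █ · · ·
    · █ · · ·
    · █ · · ·
    · · · · ·
    · · · · ·
    · · · · ·

Final: [2,2,14]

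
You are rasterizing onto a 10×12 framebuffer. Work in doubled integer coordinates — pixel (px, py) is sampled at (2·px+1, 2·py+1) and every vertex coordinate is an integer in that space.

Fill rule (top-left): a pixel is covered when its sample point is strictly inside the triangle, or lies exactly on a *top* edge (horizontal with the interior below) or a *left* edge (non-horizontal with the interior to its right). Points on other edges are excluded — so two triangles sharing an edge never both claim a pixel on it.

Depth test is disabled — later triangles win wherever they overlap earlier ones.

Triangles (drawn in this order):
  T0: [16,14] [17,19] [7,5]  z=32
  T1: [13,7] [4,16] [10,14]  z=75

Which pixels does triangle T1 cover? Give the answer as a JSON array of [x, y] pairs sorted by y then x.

T0:
  2·area = 36
  edge (16, 14)→(17, 19): d=(1,5) right/bottom  bias=-1
  edge (17, 19)→(7, 5): d=(-10,-14) top-left  bias=+0
  edge (7, 5)→(16, 14): d=(9,9) right/bottom  bias=-1
    (1,0)@(3, 1): e=[52,-16,0] → .  [on edge]
    (2,1)@(5, 3): e=[44,-8,0] → .  [on edge]
    (3,2)@(7, 5): e=[36,0,0] → .  [on edge]
    (4,3)@(9, 7): e=[28,8,0] → .  [on edge]
    (5,4)@(11, 9): e=[20,16,0] → .  [on edge]
    (7,4)@(15, 9): e=[0,72,-36] → .  [on edge]
    (6,5)@(13, 11): e=[12,24,0] → .  [on edge]
    (6,6)@(13, 13): e=[14,4,18] → X
    (7,6)@(15, 13): e=[4,32,0] → .  [on edge]
    (6,7)@(13, 15): e=[16,-16,36] → .
    (7,7)@(15, 15): e=[6,12,18] → X
    (8,7)@(17, 15): e=[-4,40,0] → .  [on edge]
    (9,8)@(19, 17): e=[-12,48,0] → .  [on edge]
    (8,9)@(17, 19): e=[0,0,36] → .  [on edge]
  covered (2 px):
    . . . . . . . . . .
    . . . . . . . . . .
    . . . . . . . . . .
    . . . . . . . . . .
    . . . . . . . . . .
    . . . . . . . . . .
    . . . . . . X . . .
    . . . . . . . X . .
    . . . . . . . . . .
    . . . . . . . . . .
    . . . . . . . . . .
    . . . . . . . . . .
T1:
  2·area = 36  (B↔C swapped to make it positive)
  edge (13, 7)→(10, 14): d=(-3,7) right/bottom  bias=-1
  edge (10, 14)→(4, 16): d=(-6,2) right/bottom  bias=-1
  edge (4, 16)→(13, 7): d=(9,-9) top-left  bias=+0
    (9,0)@(19, 1): e=[-24,60,0] → .  [on edge]
    (8,1)@(17, 3): e=[-16,52,0] → .  [on edge]
    (7,2)@(15, 5): e=[-8,44,0] → .  [on edge]
    (6,3)@(13, 7): e=[0,36,0] → .  [on edge]
    (5,4)@(11, 9): e=[8,28,0] → X  [on edge]
    (6,4)@(13, 9): e=[-6,24,18] → .
    (4,5)@(9, 11): e=[16,20,0] → X  [on edge]
    (6,5)@(13, 11): e=[-12,12,36] → .
    (9,5)@(19, 11): e=[-54,0,90] → .  [on edge]
    (3,6)@(7, 13): e=[24,12,0] → X  [on edge]
    (5,6)@(11, 13): e=[-4,4,36] → .
    (6,6)@(13, 13): e=[-18,0,54] → .  [on edge]
    (2,7)@(5, 15): e=[32,4,0] → X  [on edge]
    (3,7)@(7, 15): e=[18,0,18] → .  [on edge]
    (0,8)@(1, 17): e=[54,0,-18] → .  [on edge]
    (1,8)@(3, 17): e=[40,-4,0] → .  [on edge]
    (0,9)@(1, 19): e=[48,-12,0] → .  [on edge]
    (3,10)@(7, 21): e=[0,-36,72] → .  [on edge]
  covered (6 px):
    . . . . . . . . . .
    . . . . . . . . . .
    . . . . . . . . . .
    . . . . . . . . . .
    . . . . . X . . . .
    . . . . X X . . . .
    . . . X X . . . . .
    . . X . . . . . . .
    . . . . . . . . . .
    . . . . . . . . . .
    . . . . . . . . . .
    . . . . . . . . . .

Answer: [[5,4],[4,5],[5,5],[3,6],[4,6],[2,7]]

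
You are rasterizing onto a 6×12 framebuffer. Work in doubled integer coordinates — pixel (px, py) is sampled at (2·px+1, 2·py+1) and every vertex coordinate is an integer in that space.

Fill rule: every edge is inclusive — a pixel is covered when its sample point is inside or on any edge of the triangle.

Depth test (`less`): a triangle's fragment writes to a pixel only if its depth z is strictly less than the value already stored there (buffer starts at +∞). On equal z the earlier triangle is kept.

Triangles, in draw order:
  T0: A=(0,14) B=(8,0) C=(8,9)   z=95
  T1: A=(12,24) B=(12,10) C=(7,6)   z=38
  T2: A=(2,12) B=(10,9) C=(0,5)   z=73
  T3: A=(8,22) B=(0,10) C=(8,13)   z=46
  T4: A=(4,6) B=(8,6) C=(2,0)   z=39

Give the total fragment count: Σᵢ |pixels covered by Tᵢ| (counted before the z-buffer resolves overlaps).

T0:
  2·area = 72
  edge (0, 14)→(8, 0): d=(8,-14) inclusive
  edge (8, 0)→(8, 9): d=(0,9) inclusive
  edge (8, 9)→(0, 14): d=(-8,5) inclusive
    (3,1)@(7, 3): e=[10,9,53] → #
    (4,1)@(9, 3): e=[38,-9,43] → ·
    (3,2)@(7, 5): e=[26,9,37] → #
    (4,2)@(9, 5): e=[54,-9,27] → ·
    (2,3)@(5, 7): e=[14,27,31] → #
    (4,3)@(9, 7): e=[70,-9,11] → ·
    (1,4)@(3, 9): e=[2,45,25] → #
    (4,4)@(9, 9): e=[86,-9,-5] → ·
    (1,5)@(3, 11): e=[18,45,9] → #
    (2,5)@(5, 11): e=[46,27,-1] → ·
    (3,5)@(7, 11): e=[74,9,-11] → ·
    (0,6)@(1, 13): e=[6,63,3] → #
  covered (9 px):
    · · · · · ·
    · · · # · ·
    · · · # · ·
    · · # # · ·
    · # # # · ·
    · # · · · ·
    # · · · · ·
    · · · · · ·
    · · · · · ·
    · · · · · ·
    · · · · · ·
    · · · · · ·
T1:
  2·area = 70  (B↔C swapped to make it positive)
  edge (12, 24)→(7, 6): d=(-5,-18) inclusive
  edge (7, 6)→(12, 10): d=(5,4) inclusive
  edge (12, 10)→(12, 24): d=(0,14) inclusive
    (4,4)@(9, 9): e=[21,7,42] → #
    (5,4)@(11, 9): e=[57,-1,14] → ·
    (4,5)@(9, 11): e=[11,17,42] → #
    (5,5)@(11, 11): e=[47,9,14] → #
    (4,6)@(9, 13): e=[1,27,42] → #
    (4,7)@(9, 15): e=[-9,37,42] → ·
    (5,7)@(11, 15): e=[27,29,14] → #
    (5,8)@(11, 17): e=[17,39,14] → #
    (5,9)@(11, 19): e=[7,49,14] → #
    (5,10)@(11, 21): e=[-3,59,14] → ·
  covered (8 px):
    · · · · · ·
    · · · · · ·
    · · · · · ·
    · · · · · ·
    · · · · # ·
    · · · · # #
    · · · · # #
    · · · · · #
    · · · · · #
    · · · · · #
    · · · · · ·
    · · · · · ·
T2:
  2·area = 62  (B↔C swapped to make it positive)
  edge (2, 12)→(0, 5): d=(-2,-7) inclusive
  edge (0, 5)→(10, 9): d=(10,4) inclusive
  edge (10, 9)→(2, 12): d=(-8,3) inclusive
    (0,3)@(1, 7): e=[3,16,43] → #
    (1,3)@(3, 7): e=[17,8,37] → #
    (2,3)@(5, 7): e=[31,0,31] → #  [on edge]
    (3,3)@(7, 7): e=[45,-8,25] → ·
    (0,4)@(1, 9): e=[-1,36,27] → ·
    (1,4)@(3, 9): e=[13,28,21] → #
    (3,4)@(7, 9): e=[41,12,9] → #
    (4,4)@(9, 9): e=[55,4,3] → #
    (5,4)@(11, 9): e=[69,-4,-3] → ·
    (1,5)@(3, 11): e=[9,48,5] → #
    (2,5)@(5, 11): e=[23,40,-1] → ·
    (3,5)@(7, 11): e=[37,32,-7] → ·
  covered (8 px):
    · · · · · ·
    · · · · · ·
    · · · · · ·
    # # # · · ·
    · # # # # ·
    · # · · · ·
    · · · · · ·
    · · · · · ·
    · · · · · ·
    · · · · · ·
    · · · · · ·
    · · · · · ·
T3:
  2·area = 72
  edge (8, 22)→(0, 10): d=(-8,-12) inclusive
  edge (0, 10)→(8, 13): d=(8,3) inclusive
  edge (8, 13)→(8, 22): d=(0,9) inclusive
    (0,5)@(1, 11): e=[4,5,63] → #
    (1,5)@(3, 11): e=[28,-1,45] → ·
    (0,6)@(1, 13): e=[-12,21,63] → ·
    (1,6)@(3, 13): e=[12,15,45] → #
    (2,6)@(5, 13): e=[36,9,27] → #
    (3,6)@(7, 13): e=[60,3,9] → #
    (4,6)@(9, 13): e=[84,-3,-9] → ·
    (1,7)@(3, 15): e=[-4,31,45] → ·
    (2,7)@(5, 15): e=[20,25,27] → #
    (4,7)@(9, 15): e=[68,13,-9] → ·
    (2,8)@(5, 17): e=[4,41,27] → #
    (4,8)@(9, 17): e=[52,29,-9] → ·
  covered (9 px):
    · · · · · ·
    · · · · · ·
    · · · · · ·
    · · · · · ·
    · · · · · ·
    # · · · · ·
    · # # # · ·
    · · # # · ·
    · · # # · ·
    · · · # · ·
    · · · · · ·
    · · · · · ·
T4:
  2·area = 24  (B↔C swapped to make it positive)
  edge (4, 6)→(2, 0): d=(-2,-6) inclusive
  edge (2, 0)→(8, 6): d=(6,6) inclusive
  edge (8, 6)→(4, 6): d=(-4,0) inclusive
    (1,0)@(3, 1): e=[4,0,20] → #  [on edge]
    (2,0)@(5, 1): e=[16,-12,20] → ·
    (1,1)@(3, 3): e=[0,12,12] → #  [on edge]
    (2,1)@(5, 3): e=[12,0,12] → #  [on edge]
    (3,1)@(7, 3): e=[24,-12,12] → ·
    (1,2)@(3, 5): e=[-4,24,4] → ·
    (2,2)@(5, 5): e=[8,12,4] → #
    (3,2)@(7, 5): e=[20,0,4] → #  [on edge]
    (4,2)@(9, 5): e=[32,-12,4] → ·
    (2,3)@(5, 7): e=[4,24,-4] → ·
    (3,3)@(7, 7): e=[16,12,-4] → ·
    (4,3)@(9, 7): e=[28,0,-4] → ·  [on edge]
    (2,4)@(5, 9): e=[0,36,-12] → ·  [on edge]
    (5,4)@(11, 9): e=[36,0,-12] → ·  [on edge]
    (3,7)@(7, 15): e=[0,60,-36] → ·  [on edge]
    (4,10)@(9, 21): e=[0,84,-60] → ·  [on edge]
  covered (5 px):
    · # · · · ·
    · # # · · ·
    · · # # · ·
    · · · · · ·
    · · · · · ·
    · · · · · ·
    · · · · · ·
    · · · · · ·
    · · · · · ·
    · · · · · ·
    · · · · · ·
    · · · · · ·

Final: 39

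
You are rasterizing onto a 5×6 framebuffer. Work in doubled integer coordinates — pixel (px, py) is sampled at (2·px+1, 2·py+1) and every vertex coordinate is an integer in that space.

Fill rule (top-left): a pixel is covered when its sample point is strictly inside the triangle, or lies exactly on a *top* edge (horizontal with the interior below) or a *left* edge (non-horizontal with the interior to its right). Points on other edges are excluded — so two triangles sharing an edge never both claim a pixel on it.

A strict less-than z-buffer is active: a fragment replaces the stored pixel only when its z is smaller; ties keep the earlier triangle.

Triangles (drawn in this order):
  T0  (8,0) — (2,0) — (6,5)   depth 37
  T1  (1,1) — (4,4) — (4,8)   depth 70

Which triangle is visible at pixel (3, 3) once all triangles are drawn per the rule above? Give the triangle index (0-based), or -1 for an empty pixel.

T0:
  2·area = 30  (B↔C swapped to make it positive)
  edge (8, 0)→(6, 5): d=(-2,5) right/bottom  bias=-1
  edge (6, 5)→(2, 0): d=(-4,-5) top-left  bias=+0
  edge (2, 0)→(8, 0): d=(6,0) top-left  bias=+0
    (1,0)@(3, 1): e=[23,1,6] → █
    (2,0)@(5, 1): e=[13,11,6] → █
    (3,0)@(7, 1): e=[3,21,6] → █
    (4,0)@(9, 1): e=[-7,31,6] → ·
    (1,1)@(3, 3): e=[19,-7,18] → ·
    (2,1)@(5, 3): e=[9,3,18] → █
    (3,1)@(7, 3): e=[-1,13,18] → ·
    (2,2)@(5, 5): e=[5,-5,30] → ·
  covered (4 px):
    · █ █ █ ·
    · · █ · ·
    · · · · ·
    · · · · ·
    · · · · ·
    · · · · ·
T1:
  2·area = 12
  edge (1, 1)→(4, 4): d=(3,3) right/bottom  bias=-1
  edge (4, 4)→(4, 8): d=(0,4) right/bottom  bias=-1
  edge (4, 8)→(1, 1): d=(-3,-7) top-left  bias=+0
    (0,0)@(1, 1): e=[0,12,0] → ·  [on edge]
    (1,1)@(3, 3): e=[0,4,8] → ·  [on edge]
    (1,2)@(3, 5): e=[6,4,2] → █
    (2,2)@(5, 5): e=[0,-4,16] → ·  [on edge]
    (1,3)@(3, 7): e=[12,4,-4] → ·
    (3,3)@(7, 7): e=[0,-12,24] → ·  [on edge]
    (4,4)@(9, 9): e=[0,-20,32] → ·  [on edge]
  covered (1 px):
    · · · · ·
    · · · · ·
    · █ · · ·
    · · · · ·
    · · · · ·
    · · · · ·

Z-buffer (winner per pixel, '.' = empty):
  . 0 0 0 .
  . . 0 . .
  . 1 . . .
  . . . . .
  . . . . .
  . . . . .

Result: -1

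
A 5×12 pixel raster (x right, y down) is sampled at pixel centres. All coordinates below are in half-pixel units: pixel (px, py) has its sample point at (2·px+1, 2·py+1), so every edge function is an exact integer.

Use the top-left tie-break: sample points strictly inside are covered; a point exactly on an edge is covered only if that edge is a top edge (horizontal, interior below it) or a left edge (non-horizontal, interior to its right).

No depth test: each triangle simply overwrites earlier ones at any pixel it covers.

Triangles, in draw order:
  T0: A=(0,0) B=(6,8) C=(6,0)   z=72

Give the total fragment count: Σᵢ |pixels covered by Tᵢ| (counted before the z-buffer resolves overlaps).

T0:
  2·area = 48  (B↔C swapped to make it positive)
  edge (0, 0)→(6, 0): d=(6,0) top-left  bias=+0
  edge (6, 0)→(6, 8): d=(0,8) right/bottom  bias=-1
  edge (6, 8)→(0, 0): d=(-6,-8) top-left  bias=+0
    (0,0)@(1, 1): e=[6,40,2] → █
    (1,0)@(3, 1): e=[6,24,18] → █
    (2,0)@(5, 1): e=[6,8,34] → █
    (3,0)@(7, 1): e=[6,-8,50] → ·
    (0,1)@(1, 3): e=[18,40,-10] → ·
    (1,1)@(3, 3): e=[18,24,6] → █
    (3,1)@(7, 3): e=[18,-8,38] → ·
    (1,2)@(3, 5): e=[30,24,-6] → ·
    (2,2)@(5, 5): e=[30,8,10] → █
    (3,2)@(7, 5): e=[30,-8,26] → ·
    (2,3)@(5, 7): e=[42,8,-2] → ·
  covered (6 px):
    █ █ █ · ·
    · █ █ · ·
    · · █ · ·
    · · · · ·
    · · · · ·
    · · · · ·
    · · · · ·
    · · · · ·
    · · · · ·
    · · · · ·
    · · · · ·
    · · · · ·

Final: 6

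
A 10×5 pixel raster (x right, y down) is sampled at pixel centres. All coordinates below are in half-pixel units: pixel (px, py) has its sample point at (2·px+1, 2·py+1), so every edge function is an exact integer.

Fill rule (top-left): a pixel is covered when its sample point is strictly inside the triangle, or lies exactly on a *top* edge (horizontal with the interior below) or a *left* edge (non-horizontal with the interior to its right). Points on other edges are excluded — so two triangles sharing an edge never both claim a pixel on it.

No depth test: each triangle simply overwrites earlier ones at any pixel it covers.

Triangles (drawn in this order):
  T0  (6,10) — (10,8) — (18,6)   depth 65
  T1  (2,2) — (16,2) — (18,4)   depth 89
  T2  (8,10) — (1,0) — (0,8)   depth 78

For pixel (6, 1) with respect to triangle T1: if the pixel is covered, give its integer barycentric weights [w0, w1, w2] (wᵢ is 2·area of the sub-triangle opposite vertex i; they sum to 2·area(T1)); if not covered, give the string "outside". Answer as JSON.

T0:
  2·area = 8
  edge (6, 10)→(10, 8): d=(4,-2) top-left  bias=+0
  edge (10, 8)→(18, 6): d=(8,-2) top-left  bias=+0
  edge (18, 6)→(6, 10): d=(-12,4) right/bottom  bias=-1
    (7,3)@(15, 7): e=[6,2,0] → ·  [on edge]
    (4,4)@(9, 9): e=[2,6,0] → ·  [on edge]
  covered (0 px):
    · · · · · · · · · ·
    · · · · · · · · · ·
    · · · · · · · · · ·
    · · · · · · · · · ·
    · · · · · · · · · ·
T1:
  2·area = 28
  edge (2, 2)→(16, 2): d=(14,0) top-left  bias=+0
  edge (16, 2)→(18, 4): d=(2,2) right/bottom  bias=-1
  edge (18, 4)→(2, 2): d=(-16,-2) top-left  bias=+0
    (7,0)@(15, 1): e=[-14,0,42] → ·  [on edge]
    (5,1)@(11, 3): e=[14,12,2] → █
    (6,1)@(13, 3): e=[14,8,6] → █
    (7,1)@(15, 3): e=[14,4,10] → █
    (8,1)@(17, 3): e=[14,0,14] → ·  [on edge]
    (5,2)@(11, 5): e=[42,16,-30] → ·
    (6,2)@(13, 5): e=[42,12,-26] → ·
    (7,2)@(15, 5): e=[42,8,-22] → ·
    (9,2)@(19, 5): e=[42,0,-14] → ·  [on edge]
  covered (3 px):
    · · · · · · · · · ·
    · · · · · █ █ █ · ·
    · · · · · · · · · ·
    · · · · · · · · · ·
    · · · · · · · · · ·
T2:
  2·area = 66  (B↔C swapped to make it positive)
  edge (8, 10)→(0, 8): d=(-8,-2) top-left  bias=+0
  edge (0, 8)→(1, 0): d=(1,-8) top-left  bias=+0
  edge (1, 0)→(8, 10): d=(7,10) right/bottom  bias=-1
    (0,0)@(1, 1): e=[58,1,7] → █
    (1,0)@(3, 1): e=[62,17,-13] → ·
    (0,1)@(1, 3): e=[42,3,21] → █
    (1,1)@(3, 3): e=[46,19,1] → █
    (2,1)@(5, 3): e=[50,35,-19] → ·
    (0,2)@(1, 5): e=[26,5,35] → █
    (2,2)@(5, 5): e=[34,37,-5] → ·
    (0,3)@(1, 7): e=[10,7,49] → █
    (2,3)@(5, 7): e=[18,39,9] → █
    (3,3)@(7, 7): e=[22,55,-11] → ·
    (0,4)@(1, 9): e=[-6,9,63] → ·
    (1,4)@(3, 9): e=[-2,25,43] → ·
  covered (10 px):
    █ · · · · · · · · ·
    █ █ · · · · · · · ·
    █ █ · · · · · · · ·
    █ █ █ · · · · · · ·
    · · █ █ · · · · · ·

Result: [8,6,14]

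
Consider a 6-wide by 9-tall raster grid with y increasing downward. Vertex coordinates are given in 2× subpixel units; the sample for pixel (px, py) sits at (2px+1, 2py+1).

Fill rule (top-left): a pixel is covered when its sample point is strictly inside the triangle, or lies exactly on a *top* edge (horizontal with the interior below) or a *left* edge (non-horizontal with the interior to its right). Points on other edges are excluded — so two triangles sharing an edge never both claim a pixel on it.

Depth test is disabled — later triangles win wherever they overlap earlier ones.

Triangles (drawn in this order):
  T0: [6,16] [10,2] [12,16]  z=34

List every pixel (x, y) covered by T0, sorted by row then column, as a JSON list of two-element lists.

T0:
  2·area = 84
  edge (6, 16)→(10, 2): d=(4,-14) top-left  bias=+0
  edge (10, 2)→(12, 16): d=(2,14) right/bottom  bias=-1
  edge (12, 16)→(6, 16): d=(-6,0) right/bottom  bias=-1
    (4,3)@(9, 7): e=[6,24,54] → #
    (5,3)@(11, 7): e=[34,-4,54] → ·
    (4,4)@(9, 9): e=[14,28,42] → #
    (5,4)@(11, 9): e=[42,0,42] → ·  [on edge]
    (4,5)@(9, 11): e=[22,32,30] → #
    (5,5)@(11, 11): e=[50,4,30] → #
    (3,6)@(7, 13): e=[2,64,18] → #
    (3,7)@(7, 15): e=[10,68,6] → #
    (3,8)@(7, 17): e=[18,72,-6] → ·
    (4,8)@(9, 17): e=[46,44,-6] → ·
    (5,8)@(11, 17): e=[74,16,-6] → ·
  covered (10 px):
    · · · · · ·
    · · · · · ·
    · · · · · ·
    · · · · # ·
    · · · · # ·
    · · · · # #
    · · · # # #
    · · · # # #
    · · · · · ·

Answer: [[4,3],[4,4],[4,5],[5,5],[3,6],[4,6],[5,6],[3,7],[4,7],[5,7]]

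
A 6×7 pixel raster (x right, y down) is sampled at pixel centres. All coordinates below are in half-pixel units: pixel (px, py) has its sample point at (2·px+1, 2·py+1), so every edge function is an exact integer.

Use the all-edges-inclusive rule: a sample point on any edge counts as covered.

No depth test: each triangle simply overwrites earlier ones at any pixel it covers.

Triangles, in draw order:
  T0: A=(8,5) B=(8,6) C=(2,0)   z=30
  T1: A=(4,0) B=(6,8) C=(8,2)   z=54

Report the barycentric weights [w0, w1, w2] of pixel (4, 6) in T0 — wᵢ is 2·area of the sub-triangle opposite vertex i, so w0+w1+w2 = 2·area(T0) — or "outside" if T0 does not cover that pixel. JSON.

T0:
  2·area = 6
  edge (8, 5)→(8, 6): d=(0,1) inclusive
  edge (8, 6)→(2, 0): d=(-6,-6) inclusive
  edge (2, 0)→(8, 5): d=(6,5) inclusive
    (1,0)@(3, 1): e=[5,0,1] → #  [on edge]
    (2,0)@(5, 1): e=[3,12,-9] → ·
    (1,1)@(3, 3): e=[5,-12,13] → ·
    (2,1)@(5, 3): e=[3,0,3] → #  [on edge]
    (3,1)@(7, 3): e=[1,12,-7] → ·
    (2,2)@(5, 5): e=[3,-12,15] → ·
    (3,2)@(7, 5): e=[1,0,5] → #  [on edge]
    (4,2)@(9, 5): e=[-1,12,-5] → ·
    (3,3)@(7, 7): e=[1,-12,17] → ·
    (4,3)@(9, 7): e=[-1,0,7] → ·  [on edge]
    (5,4)@(11, 9): e=[-3,0,9] → ·  [on edge]
  covered (3 px):
    · # · · · ·
    · · # · · ·
    · · · # · ·
    · · · · · ·
    · · · · · ·
    · · · · · ·
    · · · · · ·
T1:
  2·area = 28  (B↔C swapped to make it positive)
  edge (4, 0)→(8, 2): d=(4,2) inclusive
  edge (8, 2)→(6, 8): d=(-2,6) inclusive
  edge (6, 8)→(4, 0): d=(-2,-8) inclusive
    (2,0)@(5, 1): e=[2,20,6] → #
    (3,0)@(7, 1): e=[-2,8,22] → ·
    (2,1)@(5, 3): e=[10,16,2] → #
    (3,1)@(7, 3): e=[6,4,18] → #
    (4,1)@(9, 3): e=[2,-8,34] → ·
    (2,2)@(5, 5): e=[18,12,-2] → ·
    (3,2)@(7, 5): e=[14,0,14] → #  [on edge]
    (4,2)@(9, 5): e=[10,-12,30] → ·
    (3,3)@(7, 7): e=[22,-4,10] → ·
    (2,5)@(5, 11): e=[42,0,-14] → ·  [on edge]
  covered (4 px):
    · · # · · ·
    · · # # · ·
    · · · # · ·
    · · · · · ·
    · · · · · ·
    · · · · · ·
    · · · · · ·

Result: "outside"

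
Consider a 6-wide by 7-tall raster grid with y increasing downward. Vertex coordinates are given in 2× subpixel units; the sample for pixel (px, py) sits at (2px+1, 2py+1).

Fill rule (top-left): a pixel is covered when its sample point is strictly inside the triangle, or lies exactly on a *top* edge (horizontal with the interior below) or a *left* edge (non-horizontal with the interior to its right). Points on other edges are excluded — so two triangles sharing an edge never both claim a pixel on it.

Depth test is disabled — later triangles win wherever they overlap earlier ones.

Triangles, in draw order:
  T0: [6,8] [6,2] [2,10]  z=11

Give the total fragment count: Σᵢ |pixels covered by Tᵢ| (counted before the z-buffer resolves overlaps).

T0:
  2·area = 24  (B↔C swapped to make it positive)
  edge (6, 8)→(2, 10): d=(-4,2) right/bottom  bias=-1
  edge (2, 10)→(6, 2): d=(4,-8) top-left  bias=+0
  edge (6, 2)→(6, 8): d=(0,6) right/bottom  bias=-1
    (2,2)@(5, 5): e=[14,4,6] → █
    (3,2)@(7, 5): e=[10,20,-6] → ·
    (2,3)@(5, 7): e=[6,12,6] → █
    (3,3)@(7, 7): e=[2,28,-6] → ·
    (1,4)@(3, 9): e=[2,4,18] → █
    (2,4)@(5, 9): e=[-2,20,6] → ·
    (1,5)@(3, 11): e=[-6,12,18] → ·
  covered (3 px):
    · · · · · ·
    · · · · · ·
    · · █ · · ·
    · · █ · · ·
    · █ · · · ·
    · · · · · ·
    · · · · · ·

Answer: 3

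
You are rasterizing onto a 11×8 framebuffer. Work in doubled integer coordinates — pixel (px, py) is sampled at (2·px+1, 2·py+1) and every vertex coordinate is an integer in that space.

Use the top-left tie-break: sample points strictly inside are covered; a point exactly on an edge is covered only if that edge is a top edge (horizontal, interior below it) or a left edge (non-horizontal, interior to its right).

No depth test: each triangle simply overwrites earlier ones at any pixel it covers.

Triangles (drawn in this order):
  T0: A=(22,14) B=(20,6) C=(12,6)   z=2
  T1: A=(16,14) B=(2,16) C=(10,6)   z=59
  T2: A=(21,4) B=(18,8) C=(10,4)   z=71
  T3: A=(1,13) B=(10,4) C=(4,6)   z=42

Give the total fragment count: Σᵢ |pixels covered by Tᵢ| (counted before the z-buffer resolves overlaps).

T0:
  2·area = 64  (B↔C swapped to make it positive)
  edge (22, 14)→(12, 6): d=(-10,-8) top-left  bias=+0
  edge (12, 6)→(20, 6): d=(8,0) top-left  bias=+0
  edge (20, 6)→(22, 14): d=(2,8) right/bottom  bias=-1
    (7,3)@(15, 7): e=[14,8,42] → █
    (8,3)@(17, 7): e=[30,8,26] → █
    (9,3)@(19, 7): e=[46,8,10] → █
    (10,3)@(21, 7): e=[62,8,-6] → ·
    (7,4)@(15, 9): e=[-6,24,46] → ·
    (8,4)@(17, 9): e=[10,24,30] → █
    (10,4)@(21, 9): e=[42,24,-2] → ·
    (8,5)@(17, 11): e=[-10,40,34] → ·
    (9,5)@(19, 11): e=[6,40,18] → █
    (10,5)@(21, 11): e=[22,40,2] → █
    (9,6)@(19, 13): e=[-14,56,22] → ·
    (10,6)@(21, 13): e=[2,56,6] → █
  covered (8 px):
    · · · · · · · · · · ·
    · · · · · · · · · · ·
    · · · · · · · · · · ·
    · · · · · · · █ █ █ ·
    · · · · · · · · █ █ ·
    · · · · · · · · · █ █
    · · · · · · · · · · █
    · · · · · · · · · · ·
T1:
  2·area = 124
  edge (16, 14)→(2, 16): d=(-14,2) right/bottom  bias=-1
  edge (2, 16)→(10, 6): d=(8,-10) top-left  bias=+0
  edge (10, 6)→(16, 14): d=(6,8) right/bottom  bias=-1
    (4,4)@(9, 9): e=[84,14,26] → █
    (5,4)@(11, 9): e=[80,34,10] → █
    (6,4)@(13, 9): e=[76,54,-6] → ·
    (3,5)@(7, 11): e=[60,10,54] → █
    (6,5)@(13, 11): e=[48,70,6] → █
    (7,5)@(15, 11): e=[44,90,-10] → ·
    (2,6)@(5, 13): e=[36,6,82] → █
    (7,6)@(15, 13): e=[16,106,2] → █
    (8,6)@(17, 13): e=[12,126,-14] → ·
    (1,7)@(3, 15): e=[12,2,110] → █
    (4,7)@(9, 15): e=[0,62,62] → ·  [on edge]
    (5,7)@(11, 15): e=[-4,82,46] → ·
  covered (15 px):
    · · · · · · · · · · ·
    · · · · · · · · · · ·
    · · · · · · · · · · ·
    · · · · · · · · · · ·
    · · · · █ █ · · · · ·
    · · · █ █ █ █ · · · ·
    · · █ █ █ █ █ █ · · ·
    · █ █ █ · · · · · · ·
T2:
  2·area = 44
  edge (21, 4)→(18, 8): d=(-3,4) right/bottom  bias=-1
  edge (18, 8)→(10, 4): d=(-8,-4) top-left  bias=+0
  edge (10, 4)→(21, 4): d=(11,0) top-left  bias=+0
    (6,2)@(13, 5): e=[29,4,11] → █
    (7,2)@(15, 5): e=[21,12,11] → █
    (8,2)@(17, 5): e=[13,20,11] → █
    (9,2)@(19, 5): e=[5,28,11] → █
    (10,2)@(21, 5): e=[-3,36,11] → ·
    (6,3)@(13, 7): e=[23,-12,33] → ·
    (7,3)@(15, 7): e=[15,-4,33] → ·
    (8,3)@(17, 7): e=[7,4,33] → █
    (9,3)@(19, 7): e=[-1,12,33] → ·
    (8,4)@(17, 9): e=[1,-12,55] → ·
  covered (5 px):
    · · · · · · · · · · ·
    · · · · · · · · · · ·
    · · · · · · █ █ █ █ ·
    · · · · · · · · █ · ·
    · · · · · · · · · · ·
    · · · · · · · · · · ·
    · · · · · · · · · · ·
    · · · · · · · · · · ·
T3:
  2·area = 36  (B↔C swapped to make it positive)
  edge (1, 13)→(4, 6): d=(3,-7) top-left  bias=+0
  edge (4, 6)→(10, 4): d=(6,-2) top-left  bias=+0
  edge (10, 4)→(1, 13): d=(-9,9) right/bottom  bias=-1
    (6,0)@(13, 1): e=[48,-12,0] → ·  [on edge]
    (9,0)@(19, 1): e=[90,0,-54] → ·  [on edge]
    (5,1)@(11, 3): e=[40,-4,0] → ·  [on edge]
    (6,1)@(13, 3): e=[54,0,-18] → ·  [on edge]
    (3,2)@(7, 5): e=[18,0,18] → █  [on edge]
    (4,2)@(9, 5): e=[32,4,0] → ·  [on edge]
    (0,3)@(1, 7): e=[-18,0,54] → ·  [on edge]
    (2,3)@(5, 7): e=[10,8,18] → █
    (3,3)@(7, 7): e=[24,12,0] → ·  [on edge]
    (1,4)@(3, 9): e=[2,16,18] → █
    (2,4)@(5, 9): e=[16,20,0] → ·  [on edge]
    (1,5)@(3, 11): e=[8,28,0] → ·  [on edge]
    (0,6)@(1, 13): e=[0,36,0] → ·  [on edge]
  covered (3 px):
    · · · · · · · · · · ·
    · · · · · · · · · · ·
    · · · █ · · · · · · ·
    · · █ · · · · · · · ·
    · █ · · · · · · · · ·
    · · · · · · · · · · ·
    · · · · · · · · · · ·
    · · · · · · · · · · ·

Final: 31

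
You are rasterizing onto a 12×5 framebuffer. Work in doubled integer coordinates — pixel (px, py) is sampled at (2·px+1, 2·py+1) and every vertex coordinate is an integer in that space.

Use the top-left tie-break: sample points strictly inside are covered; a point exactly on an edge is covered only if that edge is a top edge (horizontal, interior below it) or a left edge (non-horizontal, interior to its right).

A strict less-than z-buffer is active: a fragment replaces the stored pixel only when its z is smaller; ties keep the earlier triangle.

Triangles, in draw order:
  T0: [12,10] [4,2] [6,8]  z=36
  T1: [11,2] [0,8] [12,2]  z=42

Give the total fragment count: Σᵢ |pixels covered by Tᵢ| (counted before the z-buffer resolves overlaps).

T0:
  2·area = 32  (B↔C swapped to make it positive)
  edge (12, 10)→(6, 8): d=(-6,-2) top-left  bias=+0
  edge (6, 8)→(4, 2): d=(-2,-6) top-left  bias=+0
  edge (4, 2)→(12, 10): d=(8,8) right/bottom  bias=-1
    (1,0)@(3, 1): e=[36,-4,0] → ·  [on edge]
    (2,1)@(5, 3): e=[28,4,0] → ·  [on edge]
    (2,2)@(5, 5): e=[16,0,16] → #  [on edge]
    (3,2)@(7, 5): e=[20,12,0] → ·  [on edge]
    (1,3)@(3, 7): e=[0,-16,48] → ·  [on edge]
    (2,3)@(5, 7): e=[4,-4,32] → ·
    (3,3)@(7, 7): e=[8,8,16] → #
    (4,3)@(9, 7): e=[12,20,0] → ·  [on edge]
    (3,4)@(7, 9): e=[-4,4,32] → ·
    (4,4)@(9, 9): e=[0,16,16] → #  [on edge]
    (5,4)@(11, 9): e=[4,28,0] → ·  [on edge]
  covered (3 px):
    · · · · · · · · · · · ·
    · · · · · · · · · · · ·
    · · # · · · · · · · · ·
    · · · # · · · · · · · ·
    · · · · # · · · · · · ·
T1:
  2·area = 6  (B↔C swapped to make it positive)
  edge (11, 2)→(12, 2): d=(1,0) top-left  bias=+0
  edge (12, 2)→(0, 8): d=(-12,6) right/bottom  bias=-1
  edge (0, 8)→(11, 2): d=(11,-6) top-left  bias=+0
  covered (0 px):
    · · · · · · · · · · · ·
    · · · · · · · · · · · ·
    · · · · · · · · · · · ·
    · · · · · · · · · · · ·
    · · · · · · · · · · · ·

Final: 3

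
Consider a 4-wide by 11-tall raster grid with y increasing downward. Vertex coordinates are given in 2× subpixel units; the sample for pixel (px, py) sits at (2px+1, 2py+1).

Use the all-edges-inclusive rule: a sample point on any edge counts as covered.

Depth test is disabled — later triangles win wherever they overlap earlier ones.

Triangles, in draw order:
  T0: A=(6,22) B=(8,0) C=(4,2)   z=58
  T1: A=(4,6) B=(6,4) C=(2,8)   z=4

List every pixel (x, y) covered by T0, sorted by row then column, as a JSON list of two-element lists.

T0:
  2·area = 84  (B↔C swapped to make it positive)
  edge (6, 22)→(4, 2): d=(-2,-20) inclusive
  edge (4, 2)→(8, 0): d=(4,-2) inclusive
  edge (8, 0)→(6, 22): d=(-2,22) inclusive
    (3,0)@(7, 1): e=[62,2,20] → X
    (2,1)@(5, 3): e=[18,6,60] → X
    (2,2)@(5, 5): e=[14,14,56] → X
    (2,3)@(5, 7): e=[10,22,52] → X
    (2,4)@(5, 9): e=[6,30,48] → X
    (2,5)@(5, 11): e=[2,38,44] → X
    (3,5)@(7, 11): e=[42,42,0] → X  [on edge]
    (2,6)@(5, 13): e=[-2,46,40] → .
    (3,6)@(7, 13): e=[38,50,-4] → .
  covered (11 px):
    . . . X
    . . X X
    . . X X
    . . X X
    . . X X
    . . X X
    . . . .
    . . . .
    . . . .
    . . . .
    . . . .
T1:
  degenerate (2·area = 0) — covers nothing

Final: [[3,0],[2,1],[3,1],[2,2],[3,2],[2,3],[3,3],[2,4],[3,4],[2,5],[3,5]]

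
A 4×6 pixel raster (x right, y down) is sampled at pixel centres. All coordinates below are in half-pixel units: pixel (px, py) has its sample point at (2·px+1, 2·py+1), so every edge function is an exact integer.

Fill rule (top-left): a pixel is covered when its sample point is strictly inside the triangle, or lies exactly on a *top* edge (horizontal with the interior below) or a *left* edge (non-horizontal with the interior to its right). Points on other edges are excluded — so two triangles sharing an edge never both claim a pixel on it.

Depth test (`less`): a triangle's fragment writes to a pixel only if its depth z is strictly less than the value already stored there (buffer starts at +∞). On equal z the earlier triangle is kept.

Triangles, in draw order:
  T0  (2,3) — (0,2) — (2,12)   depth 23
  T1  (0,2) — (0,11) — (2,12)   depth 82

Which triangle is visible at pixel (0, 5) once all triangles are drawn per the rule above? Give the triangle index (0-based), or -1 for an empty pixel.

T0:
  2·area = 18  (B↔C swapped to make it positive)
  edge (2, 3)→(2, 12): d=(0,9) right/bottom  bias=-1
  edge (2, 12)→(0, 2): d=(-2,-10) top-left  bias=+0
  edge (0, 2)→(2, 3): d=(2,1) right/bottom  bias=-1
    (0,1)@(1, 3): e=[9,8,1] → #
    (1,1)@(3, 3): e=[-9,28,-1] → ·
    (0,2)@(1, 5): e=[9,4,5] → #
    (1,2)@(3, 5): e=[-9,24,3] → ·
    (0,3)@(1, 7): e=[9,0,9] → #  [on edge]
    (1,3)@(3, 7): e=[-9,20,7] → ·
    (0,4)@(1, 9): e=[9,-4,13] → ·
  covered (3 px):
    · · · ·
    # · · ·
    # · · ·
    # · · ·
    · · · ·
    · · · ·
T1:
  2·area = 18  (B↔C swapped to make it positive)
  edge (0, 2)→(2, 12): d=(2,10) right/bottom  bias=-1
  edge (2, 12)→(0, 11): d=(-2,-1) top-left  bias=+0
  edge (0, 11)→(0, 2): d=(0,-9) top-left  bias=+0
    (0,3)@(1, 7): e=[0,9,9] → ·  [on edge]
    (0,4)@(1, 9): e=[4,5,9] → #
    (1,4)@(3, 9): e=[-16,7,27] → ·
    (0,5)@(1, 11): e=[8,1,9] → #
    (1,5)@(3, 11): e=[-12,3,27] → ·
  covered (2 px):
    · · · ·
    · · · ·
    · · · ·
    · · · ·
    # · · ·
    # · · ·

Z-buffer (winner per pixel, '.' = empty):
  . . . .
  0 . . .
  0 . . .
  0 . . .
  1 . . .
  1 . . .

Result: 1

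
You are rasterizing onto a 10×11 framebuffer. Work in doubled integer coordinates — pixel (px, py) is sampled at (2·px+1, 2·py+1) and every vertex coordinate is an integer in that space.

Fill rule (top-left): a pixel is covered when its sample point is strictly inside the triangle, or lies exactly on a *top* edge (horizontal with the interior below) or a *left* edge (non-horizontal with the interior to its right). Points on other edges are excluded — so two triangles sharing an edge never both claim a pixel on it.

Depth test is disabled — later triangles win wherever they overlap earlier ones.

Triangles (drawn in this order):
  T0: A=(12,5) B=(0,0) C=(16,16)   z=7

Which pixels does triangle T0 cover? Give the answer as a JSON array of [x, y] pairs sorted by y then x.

T0:
  2·area = 112  (B↔C swapped to make it positive)
  edge (12, 5)→(16, 16): d=(4,11) right/bottom  bias=-1
  edge (16, 16)→(0, 0): d=(-16,-16) top-left  bias=+0
  edge (0, 0)→(12, 5): d=(12,5) right/bottom  bias=-1
    (0,0)@(1, 1): e=[105,0,7] → █  [on edge]
    (1,0)@(3, 1): e=[83,32,-3] → ·
    (0,1)@(1, 3): e=[113,-32,31] → ·
    (1,1)@(3, 3): e=[91,0,21] → █  [on edge]
    (2,1)@(5, 3): e=[69,32,11] → █
    (3,1)@(7, 3): e=[47,64,1] → █
    (4,1)@(9, 3): e=[25,96,-9] → ·
    (1,2)@(3, 5): e=[99,-32,45] → ·
    (2,2)@(5, 5): e=[77,0,35] → █  [on edge]
    (4,2)@(9, 5): e=[33,64,15] → █
    (5,2)@(11, 5): e=[11,96,5] → █
    (6,2)@(13, 5): e=[-11,128,-5] → ·
    (3,3)@(7, 7): e=[63,0,49] → █  [on edge]
    (4,4)@(9, 9): e=[49,0,63] → █  [on edge]
    (5,5)@(11, 11): e=[35,0,77] → █  [on edge]
    (6,6)@(13, 13): e=[21,0,91] → █  [on edge]
    (7,7)@(15, 15): e=[7,0,105] → █  [on edge]
    (8,8)@(17, 17): e=[-7,0,119] → ·  [on edge]
    (9,9)@(19, 19): e=[-21,0,133] → ·  [on edge]
  covered (18 px):
    █ · · · · · · · · ·
    · █ █ █ · · · · · ·
    · · █ █ █ █ · · · ·
    · · · █ █ █ · · · ·
    · · · · █ █ █ · · ·
    · · · · · █ █ · · ·
    · · · · · · █ · · ·
    · · · · · · · █ · ·
    · · · · · · · · · ·
    · · · · · · · · · ·
    · · · · · · · · · ·

Answer: [[0,0],[1,1],[2,1],[3,1],[2,2],[3,2],[4,2],[5,2],[3,3],[4,3],[5,3],[4,4],[5,4],[6,4],[5,5],[6,5],[6,6],[7,7]]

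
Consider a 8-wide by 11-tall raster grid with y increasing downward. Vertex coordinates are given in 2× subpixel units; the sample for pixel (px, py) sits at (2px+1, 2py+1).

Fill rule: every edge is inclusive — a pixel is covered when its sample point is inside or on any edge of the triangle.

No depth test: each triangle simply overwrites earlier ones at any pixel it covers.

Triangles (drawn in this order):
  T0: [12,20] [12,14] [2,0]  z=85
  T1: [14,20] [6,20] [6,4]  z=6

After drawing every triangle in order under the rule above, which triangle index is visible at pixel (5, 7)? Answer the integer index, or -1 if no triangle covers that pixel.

T0:
  2·area = 60  (B↔C swapped to make it positive)
  edge (12, 20)→(2, 0): d=(-10,-20) inclusive
  edge (2, 0)→(12, 14): d=(10,14) inclusive
  edge (12, 14)→(12, 20): d=(0,6) inclusive
    (2,2)@(5, 5): e=[10,8,42] → #
    (3,2)@(7, 5): e=[50,-20,30] → ·
    (2,3)@(5, 7): e=[-10,28,42] → ·
    (3,3)@(7, 7): e=[30,0,30] → #  [on edge]
    (4,3)@(9, 7): e=[70,-28,18] → ·
    (3,4)@(7, 9): e=[10,20,30] → #
    (4,4)@(9, 9): e=[50,-8,18] → ·
    (3,5)@(7, 11): e=[-10,40,30] → ·
    (4,5)@(9, 11): e=[30,12,18] → #
    (5,5)@(11, 11): e=[70,-16,6] → ·
    (4,6)@(9, 13): e=[10,32,18] → #
    (5,6)@(11, 13): e=[50,4,6] → #
  covered (8 px):
    · · · · · · · ·
    · · · · · · · ·
    · · # · · · · ·
    · · · # · · · ·
    · · · # · · · ·
    · · · · # · · ·
    · · · · # # · ·
    · · · · · # · ·
    · · · · · # · ·
    · · · · · · · ·
    · · · · · · · ·
T1:
  2·area = 128
  edge (14, 20)→(6, 20): d=(-8,0) inclusive
  edge (6, 20)→(6, 4): d=(0,-16) inclusive
  edge (6, 4)→(14, 20): d=(8,16) inclusive
    (3,3)@(7, 7): e=[104,16,8] → #
    (4,3)@(9, 7): e=[104,48,-24] → ·
    (3,4)@(7, 9): e=[88,16,24] → #
    (4,4)@(9, 9): e=[88,48,-8] → ·
    (3,5)@(7, 11): e=[72,16,40] → #
    (4,5)@(9, 11): e=[72,48,8] → #
    (5,5)@(11, 11): e=[72,80,-24] → ·
    (3,6)@(7, 13): e=[56,16,56] → #
    (5,6)@(11, 13): e=[56,80,-8] → ·
    (3,7)@(7, 15): e=[40,16,72] → #
    (5,7)@(11, 15): e=[40,80,8] → #
    (6,7)@(13, 15): e=[40,112,-24] → ·
  covered (16 px):
    · · · · · · · ·
    · · · · · · · ·
    · · · · · · · ·
    · · · # · · · ·
    · · · # · · · ·
    · · · # # · · ·
    · · · # # · · ·
    · · · # # # · ·
    · · · # # # · ·
    · · · # # # # ·
    · · · · · · · ·

Z-buffer (winner per pixel, '.' = empty):
  . . . . . . . .
  . . . . . . . .
  . . 0 . . . . .
  . . . 1 . . . .
  . . . 1 . . . .
  . . . 1 1 . . .
  . . . 1 1 0 . .
  . . . 1 1 1 . .
  . . . 1 1 1 . .
  . . . 1 1 1 1 .
  . . . . . . . .

Result: 1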